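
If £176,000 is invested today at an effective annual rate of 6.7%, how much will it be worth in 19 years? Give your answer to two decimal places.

£603,443.53

176,000 × (1+0.067)^19 = 176,000 × 3.428656 = 603,443.5323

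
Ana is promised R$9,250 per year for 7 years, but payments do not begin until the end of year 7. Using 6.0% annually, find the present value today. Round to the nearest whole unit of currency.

R$36,402

Value one period before first payment (t=6): 9250 × [1 − (1+0.06)^(−7)] / 0.06 = 9250 × 5.582381 = 51,637.0283
Discount back 6 years: 51,637.0283 × (1+0.06)^(−6) = 51,637.0283 × 0.704961 = 36,402.0674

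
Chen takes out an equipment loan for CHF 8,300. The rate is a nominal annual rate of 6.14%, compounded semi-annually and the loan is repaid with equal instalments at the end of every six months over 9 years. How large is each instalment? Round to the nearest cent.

Periodic rate i = 0.0614/2 = 0.0307; n = 9 × 2 = 18 periods.
Annuity-PV factor = 13.672469; PMT = 8300 / 13.672469 = 607.0593

CHF 607.06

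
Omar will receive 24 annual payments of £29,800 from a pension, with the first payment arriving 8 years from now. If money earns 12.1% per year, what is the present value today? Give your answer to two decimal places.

PV at t=7 (ordinary 24-year annuity): 29800 × a(24|0.121) = 29800 × 7.731521 = 230,399.3209
PV₀ = 230,399.3209 / (1+0.121)^7 = 230,399.3209 / 2.224535 = 103,571.8912

£103,571.89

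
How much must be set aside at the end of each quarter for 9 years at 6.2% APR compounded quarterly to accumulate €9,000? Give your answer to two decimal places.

With 4 periods per year: i = 0.0155, n = 36.
FV-annuity factor = 47.723365; PMT = 9000 / 47.723365 = 188.5869

€188.59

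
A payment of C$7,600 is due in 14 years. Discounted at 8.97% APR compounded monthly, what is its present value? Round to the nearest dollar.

C$2,175

i = 0.0897/12 = 0.007475 per month; n = 14·12 = 168.
PV = FV·(1+i)^(−n) = 7,600 × 0.286181 = 2,174.9780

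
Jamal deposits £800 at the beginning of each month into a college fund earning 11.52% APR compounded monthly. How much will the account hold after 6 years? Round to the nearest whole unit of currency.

i = 0.1152/12 = 0.0096 per month; n = 6·12 = 72.
FV = PMT · [(1+i)^n − 1] / i × (1+i) = 800 · 104.066595 = 83,253.2762
(annuity-due: payments at period start, so ×(1+i).)

£83,253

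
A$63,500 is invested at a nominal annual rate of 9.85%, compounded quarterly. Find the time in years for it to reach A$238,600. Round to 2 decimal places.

Periodic rate i = 0.0985/4 = 0.024625.
n = ln(238600/63500) / ln(1+0.024625) = ln(3.75748) / 0.024327 = 54.4155 quarters
= 54.4155/4 years

13.60 years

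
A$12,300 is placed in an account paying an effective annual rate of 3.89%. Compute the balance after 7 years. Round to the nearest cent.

12,300 × (1+0.0389)^7 = 12,300 × 1.306220 = 16,066.5021

A$16,066.50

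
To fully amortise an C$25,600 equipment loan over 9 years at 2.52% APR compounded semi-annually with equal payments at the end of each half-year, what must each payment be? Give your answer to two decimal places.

With 2 periods per year: i = 0.0126, n = 18.
PMT = 25600 / ( [1 − (1+0.0126)^(−18)] / 0.0126 ) = 25600 / 16.015047 = 1,598.4967

C$1,598.50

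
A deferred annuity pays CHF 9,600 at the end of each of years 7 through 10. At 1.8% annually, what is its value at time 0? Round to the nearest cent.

CHF 33,003.61

PV at t=6 (ordinary 4-year annuity): 9600 × a(4|0.018) = 9600 × 3.826282 = 36,732.3034
Discount back 6 years: 36,732.3034 × (1+0.018)^(−6) = 36,732.3034 × 0.898490 = 33,003.6137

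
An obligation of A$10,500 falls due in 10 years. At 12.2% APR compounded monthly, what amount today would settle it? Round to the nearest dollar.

A$3,119

With 12 periods per year: i = 0.0101667, n = 120.
PV = 10,500 / (1 + 0.0101667)^120 = 10,500 / 3.366387 = 3,119.0710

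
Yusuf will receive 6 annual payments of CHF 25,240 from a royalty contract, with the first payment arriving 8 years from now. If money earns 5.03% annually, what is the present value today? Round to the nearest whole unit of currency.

Value one period before first payment (t=7): 25240 × [1 − (1+0.0503)^(−6)] / 0.0503 = 25240 × 5.070826 = 127,987.6501
PV₀ = 127,987.6501 / (1+0.0503)^7 = 127,987.6501 / 1.409917 = 90,776.7243

CHF 90,777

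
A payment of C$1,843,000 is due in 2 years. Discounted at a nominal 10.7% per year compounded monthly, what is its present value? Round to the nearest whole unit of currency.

C$1,489,355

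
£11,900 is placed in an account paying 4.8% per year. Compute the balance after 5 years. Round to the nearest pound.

£15,044

FV = PV·(1+i)^n = 11,900 × 1.264173 = 15,043.6553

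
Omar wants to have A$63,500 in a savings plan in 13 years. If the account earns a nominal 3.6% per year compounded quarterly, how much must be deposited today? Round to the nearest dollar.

i = 0.036/4 = 0.009 per quarter; n = 13·4 = 52.
Discount factor = (1+0.009)^(−52) = 0.627566; PV = 63,500 × 0.627566 = 39,850.4363

A$39,850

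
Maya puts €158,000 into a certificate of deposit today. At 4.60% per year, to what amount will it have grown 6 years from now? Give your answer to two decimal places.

158,000 × (1+0.046)^6 = 158,000 × 1.309755 = 206,941.3101

€206,941.31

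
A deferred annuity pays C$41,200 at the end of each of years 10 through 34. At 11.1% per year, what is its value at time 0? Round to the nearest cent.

Value one period before first payment (t=9): 41200 × [1 − (1+0.111)^(−25)] / 0.111 = 41200 × 8.360635 = 344,458.1650
PV₀ = 344,458.1650 / (1+0.111)^9 = 344,458.1650 / 2.578853 = 133,570.3160

C$133,570.32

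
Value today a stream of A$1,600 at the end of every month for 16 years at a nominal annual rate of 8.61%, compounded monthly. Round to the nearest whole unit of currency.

A$166,483

Periodic rate i = 0.0861/12 = 0.007175; n = 16 × 12 = 192 periods.
PV = PMT · [1 − (1+i)^(−n)] / i = 1600 · 104.052053 = 166,483.2855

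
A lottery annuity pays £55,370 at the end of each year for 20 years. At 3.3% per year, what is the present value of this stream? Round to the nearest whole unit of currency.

£801,374

PV = 55370 × [1 − (1+0.033)^(−20)] / 0.033 = 55370 × 14.473077 = 801,374.2816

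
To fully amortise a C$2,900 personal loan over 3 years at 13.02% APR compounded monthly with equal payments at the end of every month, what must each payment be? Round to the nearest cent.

i = 0.1302/12 = 0.01085 per month; n = 3·12 = 36.
PMT = 2900 / ( [1 − (1+0.01085)^(−36)] / 0.01085 ) = 2900 / 29.670433 = 97.7404

C$97.74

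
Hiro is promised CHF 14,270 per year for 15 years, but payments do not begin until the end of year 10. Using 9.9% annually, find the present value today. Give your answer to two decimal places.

CHF 46,675.48

Value one period before first payment (t=9): 14270 × [1 − (1+0.099)^(−15)] / 0.099 = 14270 × 7.649693 = 109,161.1252
Discount back 9 years: 109,161.1252 × (1+0.099)^(−9) = 109,161.1252 × 0.427583 = 46,675.4777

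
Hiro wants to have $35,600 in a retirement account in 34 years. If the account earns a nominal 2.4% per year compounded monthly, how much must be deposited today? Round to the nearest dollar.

$15,755

With 12 periods per year: i = 0.002, n = 408.
PV = FV·(1+i)^(−n) = 35,600 × 0.442557 = 15,755.0437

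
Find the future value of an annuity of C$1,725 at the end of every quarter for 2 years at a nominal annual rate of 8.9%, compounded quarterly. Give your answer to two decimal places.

i = 0.089/4 = 0.02225 per quarter; n = 2·4 = 8.
FV = 1725 × [(1+0.02225)^8 − 1] / 0.02225 = 1725 × 8.651508 = 14,923.8521

C$14,923.85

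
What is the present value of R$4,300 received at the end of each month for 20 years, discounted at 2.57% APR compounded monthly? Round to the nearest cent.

R$806,270.65

i = 0.0257/12 = 0.00214167 per month; n = 20·12 = 240.
PV = PMT · [1 − (1+i)^(−n)] / i = 4300 · 187.504803 = 806,270.6531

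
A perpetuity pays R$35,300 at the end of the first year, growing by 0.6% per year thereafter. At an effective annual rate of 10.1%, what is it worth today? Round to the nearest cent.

R$371,578.95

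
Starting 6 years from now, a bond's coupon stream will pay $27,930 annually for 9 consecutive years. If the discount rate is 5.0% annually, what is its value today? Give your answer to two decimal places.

PV at t=5 (ordinary 9-year annuity): 27930 × a(9|0.05) = 27930 × 7.107822 = 198,521.4594
PV₀ = 198,521.4594 / (1+0.05)^5 = 198,521.4594 / 1.276282 = 155,546.7580

$155,546.76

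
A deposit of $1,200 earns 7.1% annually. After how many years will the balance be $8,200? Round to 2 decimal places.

28.02 years

(1+i)^n = 8200/1200 = 6.83333, so n = ln 6.83333 / ln 1.071 = 28.0177 years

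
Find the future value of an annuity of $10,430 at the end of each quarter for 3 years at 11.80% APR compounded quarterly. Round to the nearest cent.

$147,603.11

i = 0.118/4 = 0.0295 per quarter; n = 3·4 = 12.
Accumulation factor s(12|0.0295) = 14.151784; FV = 10430 × 14.151784 = 147,603.1051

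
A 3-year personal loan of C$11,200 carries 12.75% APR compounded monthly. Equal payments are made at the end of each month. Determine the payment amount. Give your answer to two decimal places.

With 12 periods per year: i = 0.010625, n = 36.
PMT = 11200 / ( [1 − (1+0.010625)^(−36)] / 0.010625 ) = 11200 / 29.785252 = 376.0250

C$376.03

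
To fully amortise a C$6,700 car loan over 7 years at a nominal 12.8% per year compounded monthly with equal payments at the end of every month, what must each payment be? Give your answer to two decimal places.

With 12 periods per year: i = 0.0106667, n = 84.
Annuity-PV factor = 55.299311; PMT = 6700 / 55.299311 = 121.1588

C$121.16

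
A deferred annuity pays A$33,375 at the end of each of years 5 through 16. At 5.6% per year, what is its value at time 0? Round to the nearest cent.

Value one period before first payment (t=4): 33375 × [1 − (1+0.056)^(−12)] / 0.056 = 33375 × 8.570795 = 286,050.2783
Discount back 4 years: 286,050.2783 × (1+0.056)^(−4) = 286,050.2783 × 0.804163 = 230,031.1771

A$230,031.18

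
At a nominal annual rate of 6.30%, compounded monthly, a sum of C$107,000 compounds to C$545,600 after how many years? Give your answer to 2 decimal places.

Periodic rate i = 0.063/12 = 0.00525.
(1+i)^n = 545600/107000 = 5.09907, so n = ln 5.09907 / ln 1.00525 = 311.1104 months
= 311.1104/12 years

25.93 years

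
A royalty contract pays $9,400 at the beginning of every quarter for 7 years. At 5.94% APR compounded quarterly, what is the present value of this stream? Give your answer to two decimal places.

$217,237.72

i = 0.0594/4 = 0.01485 per quarter; n = 7·4 = 28.
PV = 9400 × [1 − (1+0.01485)^(−28)] / 0.01485 × (1+i) = 9400 × 23.110396 = 217,237.7215
(annuity-due: payments at period start, so ×(1+i).)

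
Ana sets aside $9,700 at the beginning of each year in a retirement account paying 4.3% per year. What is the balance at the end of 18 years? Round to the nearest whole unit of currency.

$266,720

FV = 9700 × [(1+0.043)^18 − 1] / 0.043 × (1+i) = 9700 × 27.496933 = 266,720.2479
(Beginning-of-period payments → annuity-due factor ×(1+i).)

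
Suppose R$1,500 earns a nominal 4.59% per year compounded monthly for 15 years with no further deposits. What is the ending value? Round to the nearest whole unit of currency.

i = 0.0459/12 = 0.003825 per month; n = 15·12 = 180.
FV = PV·(1+i)^n = 1,500 × 1.988114 = 2,982.1714

R$2,982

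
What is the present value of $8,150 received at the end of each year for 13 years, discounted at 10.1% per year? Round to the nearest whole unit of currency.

$57,594

PV = PMT · [1 − (1+i)^(−n)] / i = 8150 · 7.066705 = 57,593.6486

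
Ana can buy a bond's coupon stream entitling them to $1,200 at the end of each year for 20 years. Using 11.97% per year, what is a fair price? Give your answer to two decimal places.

Annuity factor a(20|0.1197) = 7.483511; PV = 1200 × 7.483511 = 8,980.2137

$8,980.21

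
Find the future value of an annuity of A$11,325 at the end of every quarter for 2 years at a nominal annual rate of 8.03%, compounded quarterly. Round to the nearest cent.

A$97,227.89

i = 0.0803/4 = 0.020075 per quarter; n = 2·4 = 8.
FV = 11325 × [(1+0.020075)^8 − 1] / 0.020075 = 11325 × 8.585244 = 97,227.8863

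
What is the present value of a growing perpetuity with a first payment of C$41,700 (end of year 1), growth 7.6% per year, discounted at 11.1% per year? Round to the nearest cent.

C$1,191,428.57

PV = PMT / (i − g) = 41700 / (0.111 − 0.076) = 41700 / 0.035000 = 1,191,428.5714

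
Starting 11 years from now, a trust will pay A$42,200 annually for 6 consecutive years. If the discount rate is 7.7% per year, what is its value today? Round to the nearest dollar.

A$93,763

PV at t=10 (ordinary 6-year annuity): 42200 × a(6|0.077) = 42200 × 4.665256 = 196,873.7824
PV₀ = 196,873.7824 / (1+0.077)^10 = 196,873.7824 / 2.099699 = 93,762.8614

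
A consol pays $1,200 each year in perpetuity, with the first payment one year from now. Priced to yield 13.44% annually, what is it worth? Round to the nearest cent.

$8,928.57

PV = PMT / i = 1200 / 0.1344 = 8,928.5714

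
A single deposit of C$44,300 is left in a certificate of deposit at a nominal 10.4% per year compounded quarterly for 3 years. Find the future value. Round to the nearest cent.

C$60,279.84

i = 0.104/4 = 0.026 per quarter; n = 3·4 = 12.
FV = 44,300 × (1 + 0.026)^12 = 60,279.8351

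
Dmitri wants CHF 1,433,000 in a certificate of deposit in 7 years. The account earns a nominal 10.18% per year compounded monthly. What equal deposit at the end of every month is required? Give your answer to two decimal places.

i = 0.1018/12 = 0.00848333 per month; n = 7·12 = 84.
FV-annuity factor = 121.787786; PMT = 1.433e+06 / 121.787786 = 11,766.3687

CHF 11,766.37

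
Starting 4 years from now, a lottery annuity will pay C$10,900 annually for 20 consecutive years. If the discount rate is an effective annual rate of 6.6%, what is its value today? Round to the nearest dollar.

C$98,364

PV at t=3 (ordinary 20-year annuity): 10900 × a(20|0.066) = 10900 × 10.931520 = 119,153.5660
Discount back 3 years: 119,153.5660 × (1+0.066)^(−3) = 119,153.5660 × 0.825521 = 98,363.8300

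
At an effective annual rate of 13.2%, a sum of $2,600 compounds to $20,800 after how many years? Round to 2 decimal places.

16.77 years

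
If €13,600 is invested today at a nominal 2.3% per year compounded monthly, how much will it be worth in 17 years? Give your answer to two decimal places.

€20,099.51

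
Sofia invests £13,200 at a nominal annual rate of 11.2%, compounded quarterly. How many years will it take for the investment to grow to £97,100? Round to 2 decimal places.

Periodic rate i = 0.112/4 = 0.028.
(1+i)^n = 97100/13200 = 7.35606, so n = ln 7.35606 / ln 1.028 = 72.2619 quarters
= 72.2619/4 years

18.07 years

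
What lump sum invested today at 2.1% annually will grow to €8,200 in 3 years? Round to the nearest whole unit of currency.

Discount factor = (1+0.021)^(−3) = 0.939556; PV = 8,200 × 0.939556 = 7,704.3610

€7,704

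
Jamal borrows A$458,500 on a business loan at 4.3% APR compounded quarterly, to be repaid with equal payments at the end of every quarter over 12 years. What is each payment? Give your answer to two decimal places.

Periodic rate i = 0.043/4 = 0.01075; n = 12 × 4 = 48 periods.
Annuity-PV factor = 37.344242; PMT = 458500 / 37.344242 = 12,277.6626

A$12,277.66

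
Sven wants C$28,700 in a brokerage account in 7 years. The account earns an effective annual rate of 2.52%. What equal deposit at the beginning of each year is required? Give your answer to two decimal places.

C$3,706.91

FV-annuity factor × (1+i) = 7.742305; PMT = 28700 / 7.742305 = 3,706.9063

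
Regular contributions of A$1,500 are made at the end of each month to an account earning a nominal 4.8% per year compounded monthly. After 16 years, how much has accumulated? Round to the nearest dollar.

i = 0.048/12 = 0.004 per month; n = 16·12 = 192.
FV = PMT · [(1+i)^n − 1] / i = 1500 · 288.037899 = 432,056.8483

A$432,057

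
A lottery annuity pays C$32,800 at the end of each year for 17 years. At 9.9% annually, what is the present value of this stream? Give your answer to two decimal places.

C$264,743.24

Annuity factor a(17|0.099) = 8.071440; PV = 32800 × 8.071440 = 264,743.2354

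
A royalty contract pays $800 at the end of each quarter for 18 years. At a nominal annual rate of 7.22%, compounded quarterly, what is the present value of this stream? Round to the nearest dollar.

$32,097

i = 0.0722/4 = 0.01805 per quarter; n = 18·4 = 72.
Annuity factor a(72|0.01805) = 40.120830; PV = 800 × 40.120830 = 32,096.6641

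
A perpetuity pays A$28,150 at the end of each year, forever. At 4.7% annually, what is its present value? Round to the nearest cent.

PV = PMT / i = 28150 / 0.047 = 598,936.1702

A$598,936.17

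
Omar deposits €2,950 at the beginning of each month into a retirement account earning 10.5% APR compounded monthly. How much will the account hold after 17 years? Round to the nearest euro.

Periodic rate i = 0.105/12 = 0.00875; n = 17 × 12 = 204 periods.
FV = 2950 × [(1+0.00875)^204 − 1] / 0.00875 × (1+i) = 2950 × 566.455001 = 1,671,042.2516
(Beginning-of-period payments → annuity-due factor ×(1+i).)

€1,671,042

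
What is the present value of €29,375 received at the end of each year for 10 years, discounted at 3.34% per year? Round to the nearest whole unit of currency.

PV = PMT · [1 − (1+i)^(−n)] / i = 29375 · 8.384081 = 246,282.3717

€246,282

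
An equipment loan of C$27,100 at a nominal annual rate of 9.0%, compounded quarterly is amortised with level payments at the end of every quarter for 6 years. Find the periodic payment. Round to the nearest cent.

Periodic rate i = 0.09/4 = 0.0225; n = 6 × 4 = 24 periods.
PMT = 27100 / ( [1 − (1+0.0225)^(−24)] / 0.0225 ) = 27100 / 18.389036 = 1,473.7042

C$1,473.70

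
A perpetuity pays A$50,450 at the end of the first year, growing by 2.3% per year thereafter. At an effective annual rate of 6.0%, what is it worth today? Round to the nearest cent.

A$1,363,513.51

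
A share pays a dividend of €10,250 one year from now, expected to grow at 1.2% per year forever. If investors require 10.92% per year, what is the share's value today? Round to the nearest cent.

€105,452.67

PV = D₁/(r − g) = 10250/(0.1092 − 0.012) = 105,452.6749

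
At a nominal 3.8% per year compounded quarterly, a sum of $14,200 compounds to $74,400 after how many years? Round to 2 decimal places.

Periodic rate i = 0.038/4 = 0.0095.
(1+i)^n = 74400/14200 = 5.23944, so n = ln 5.23944 / ln 1.0095 = 175.1651 quarters
= 175.1651/4 years

43.79 years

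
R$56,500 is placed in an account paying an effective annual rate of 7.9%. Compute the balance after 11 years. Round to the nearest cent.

R$130,402.03

FV = 56,500 × (1 + 0.079)^11 = 130,402.0261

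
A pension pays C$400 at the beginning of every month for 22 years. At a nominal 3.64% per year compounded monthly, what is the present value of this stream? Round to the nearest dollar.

C$72,812

With 12 periods per year: i = 0.00303333, n = 264.
Annuity factor a(264|0.00303333) × (1+i) = 182.029331; PV = 400 × 182.029331 = 72,811.7325
(Beginning-of-period payments → annuity-due factor ×(1+i).)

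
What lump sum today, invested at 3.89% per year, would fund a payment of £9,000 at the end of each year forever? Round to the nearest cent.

PV = C/r = 9000/0.0389 = 231,362.4679

£231,362.47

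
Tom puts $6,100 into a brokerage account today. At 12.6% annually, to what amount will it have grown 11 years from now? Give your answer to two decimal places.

FV = 6,100 × (1 + 0.126)^11 = 22,503.6068

$22,503.61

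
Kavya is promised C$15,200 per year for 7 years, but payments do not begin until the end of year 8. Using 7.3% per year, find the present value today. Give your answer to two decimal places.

Value one period before first payment (t=7): 15200 × [1 − (1+0.073)^(−7)] / 0.073 = 15200 × 5.333377 = 81,067.3308
Discount back 7 years: 81,067.3308 × (1+0.073)^(−7) = 81,067.3308 × 0.610663 = 49,504.8581

C$49,504.86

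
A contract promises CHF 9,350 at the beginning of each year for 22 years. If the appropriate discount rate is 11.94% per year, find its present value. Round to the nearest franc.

CHF 80,328

Annuity factor a(22|0.1194) × (1+i) = 8.591231; PV = 9350 × 8.591231 = 80,328.0059
(annuity-due: payments at period start, so ×(1+i).)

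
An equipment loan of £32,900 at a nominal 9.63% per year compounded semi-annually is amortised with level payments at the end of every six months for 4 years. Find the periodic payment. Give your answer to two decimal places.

i = 0.0963/2 = 0.04815 per half-year; n = 4·2 = 8.
Annuity-PV factor = 6.511824; PMT = 32900 / 6.511824 = 5,052.3476

£5,052.35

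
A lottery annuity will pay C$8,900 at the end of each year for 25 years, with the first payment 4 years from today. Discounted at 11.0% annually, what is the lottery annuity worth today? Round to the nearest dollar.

C$54,805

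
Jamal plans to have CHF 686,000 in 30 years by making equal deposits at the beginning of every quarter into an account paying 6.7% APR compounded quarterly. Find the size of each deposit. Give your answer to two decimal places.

Periodic rate i = 0.067/4 = 0.01675; n = 30 × 4 = 120 periods.
PMT = 686000 / ( [(1+0.01675)^120 − 1] / 0.01675 × (1+i) ) = 686000 / 384.853279 = 1,782.4975

CHF 1,782.50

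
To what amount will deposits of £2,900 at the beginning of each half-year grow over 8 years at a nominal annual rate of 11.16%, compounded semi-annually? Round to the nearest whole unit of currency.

With 2 periods per year: i = 0.0558, n = 16.
FV = PMT · [(1+i)^n − 1] / i × (1+i) = 2900 · 26.186896 = 75,941.9972
(annuity-due: payments at period start, so ×(1+i).)

£75,942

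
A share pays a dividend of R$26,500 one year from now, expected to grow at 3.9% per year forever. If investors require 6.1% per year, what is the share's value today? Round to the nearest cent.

R$1,204,545.45

PV = D₁/(r − g) = 26500/(0.061 − 0.039) = 1,204,545.4545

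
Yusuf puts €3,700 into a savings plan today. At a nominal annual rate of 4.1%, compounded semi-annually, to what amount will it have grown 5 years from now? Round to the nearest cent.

Periodic rate i = 0.041/2 = 0.0205; n = 5 × 2 = 10 periods.
3,700 × (1+0.0205)^10 = 3,700 × 1.224983 = 4,532.4374

€4,532.44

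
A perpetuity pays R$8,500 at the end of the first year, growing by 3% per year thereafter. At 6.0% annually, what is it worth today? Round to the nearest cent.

R$283,333.33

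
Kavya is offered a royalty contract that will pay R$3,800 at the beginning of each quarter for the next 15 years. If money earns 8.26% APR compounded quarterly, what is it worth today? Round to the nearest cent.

With 4 periods per year: i = 0.02065, n = 60.
PV = 3800 × [1 − (1+0.02065)^(−60)] / 0.02065 × (1+i) = 3800 × 34.926872 = 132,722.1124
Payments are at the start of each period, so multiply by (1+i).

R$132,722.11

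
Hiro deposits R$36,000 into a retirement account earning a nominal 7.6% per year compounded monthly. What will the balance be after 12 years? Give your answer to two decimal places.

R$89,357.31

With 12 periods per year: i = 0.00633333, n = 144.
36,000 × (1+0.00633333)^144 = 36,000 × 2.482148 = 89,357.3121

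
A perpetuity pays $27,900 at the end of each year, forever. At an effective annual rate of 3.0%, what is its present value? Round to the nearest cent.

PV = PMT / i = 27900 / 0.03 = 930,000.0000

$930,000.00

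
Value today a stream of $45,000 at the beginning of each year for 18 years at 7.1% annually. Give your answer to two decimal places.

$481,318.25

PV = PMT · [1 − (1+i)^(−n)] / i × (1+i) = 45000 · 10.695961 = 481,318.2504
(Beginning-of-period payments → annuity-due factor ×(1+i).)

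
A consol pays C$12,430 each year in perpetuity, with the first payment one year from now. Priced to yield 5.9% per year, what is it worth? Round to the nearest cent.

PV = PMT / i = 12430 / 0.059 = 210,677.9661

C$210,677.97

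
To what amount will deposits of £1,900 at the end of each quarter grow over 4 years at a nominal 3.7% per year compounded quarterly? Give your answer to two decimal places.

Periodic rate i = 0.037/4 = 0.00925; n = 4 × 4 = 16 periods.
FV = PMT · [(1+i)^n − 1] / i = 1900 · 17.159388 = 32,602.8371

£32,602.84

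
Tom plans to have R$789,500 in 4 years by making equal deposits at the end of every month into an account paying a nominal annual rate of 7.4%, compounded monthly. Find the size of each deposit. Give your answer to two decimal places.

Periodic rate i = 0.074/12 = 0.00616667; n = 4 × 12 = 48 periods.
PMT = 789500 / ( [(1+0.00616667)^48 − 1] / 0.00616667 ) = 789500 / 55.661948 = 14,183.8370

R$14,183.84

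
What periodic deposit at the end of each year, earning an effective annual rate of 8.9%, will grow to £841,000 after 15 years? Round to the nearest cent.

£28,869.39

PMT = 841000 / ( [(1+0.089)^15 − 1] / 0.089 ) = 841000 / 29.131204 = 28,869.3866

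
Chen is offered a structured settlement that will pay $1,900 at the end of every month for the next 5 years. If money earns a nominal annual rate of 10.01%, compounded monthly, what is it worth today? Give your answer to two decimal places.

$89,403.50

Periodic rate i = 0.1001/12 = 0.00834167; n = 5 × 12 = 60 periods.
PV = PMT · [1 − (1+i)^(−n)] / i = 1900 · 47.054471 = 89,403.4956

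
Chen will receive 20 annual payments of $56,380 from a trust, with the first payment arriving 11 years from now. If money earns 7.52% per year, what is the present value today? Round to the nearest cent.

$277,931.52

Value one period before first payment (t=10): 56380 × [1 − (1+0.0752)^(−20)] / 0.0752 = 56380 × 10.179004 = 573,892.2442
PV₀ = 573,892.2442 / (1+0.0752)^10 = 573,892.2442 / 2.064869 = 277,931.5174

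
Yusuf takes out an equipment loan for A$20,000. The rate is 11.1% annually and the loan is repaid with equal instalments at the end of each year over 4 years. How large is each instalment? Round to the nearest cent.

A$6,460.30

Annuity-PV factor = 3.095833; PMT = 20000 / 3.095833 = 6,460.2962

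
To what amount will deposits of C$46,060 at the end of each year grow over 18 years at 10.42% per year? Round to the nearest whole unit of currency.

Accumulation factor s(18|0.1042) = 47.549836; FV = 46060 × 47.549836 = 2,190,145.4524

C$2,190,145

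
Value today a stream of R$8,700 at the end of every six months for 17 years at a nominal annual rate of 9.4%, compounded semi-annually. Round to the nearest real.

With 2 periods per year: i = 0.047, n = 34.
Annuity factor a(34|0.047) = 16.812691; PV = 8700 × 16.812691 = 146,270.4076

R$146,270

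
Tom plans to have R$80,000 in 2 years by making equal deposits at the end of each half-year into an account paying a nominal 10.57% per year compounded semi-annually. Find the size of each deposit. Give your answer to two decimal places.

i = 0.1057/2 = 0.05285 per half-year; n = 2·2 = 4.
PMT = 80000 / ( [(1+0.05285)^4 − 1] / 0.05285 ) = 80000 / 4.328420 = 18,482.4943

R$18,482.49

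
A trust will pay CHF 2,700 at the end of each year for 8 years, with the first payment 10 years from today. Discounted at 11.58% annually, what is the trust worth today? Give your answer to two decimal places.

CHF 5,077.35

Value one period before first payment (t=9): 2700 × [1 − (1+0.1158)^(−8)] / 0.1158 = 2700 × 5.041392 = 13,611.7592
PV₀ = 13,611.7592 / (1+0.1158)^9 = 13,611.7592 / 2.680879 = 5,077.3493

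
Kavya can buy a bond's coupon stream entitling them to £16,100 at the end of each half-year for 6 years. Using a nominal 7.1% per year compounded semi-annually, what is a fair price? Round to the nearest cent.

£155,122.87

With 2 periods per year: i = 0.0355, n = 12.
PV = PMT · [1 − (1+i)^(−n)] / i = 16100 · 9.634961 = 155,122.8682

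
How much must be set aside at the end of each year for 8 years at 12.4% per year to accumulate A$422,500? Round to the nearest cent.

FV-annuity factor = 12.480610; PMT = 422500 / 12.480610 = 33,852.5129

A$33,852.51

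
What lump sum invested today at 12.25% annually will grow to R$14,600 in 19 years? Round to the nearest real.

R$1,625

PV = FV·(1+i)^(−n) = 14,600 × 0.111291 = 1,624.8460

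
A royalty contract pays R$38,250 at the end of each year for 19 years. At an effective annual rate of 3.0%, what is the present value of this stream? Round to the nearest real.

R$547,885

PV = 38250 × [1 − (1+0.03)^(−19)] / 0.03 = 38250 × 14.323799 = 547,885.3158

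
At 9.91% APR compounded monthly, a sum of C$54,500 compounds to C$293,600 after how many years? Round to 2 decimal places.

Periodic rate i = 0.0991/12 = 0.00825833.
(1+i)^n = 293600/54500 = 5.38716, so n = ln 5.38716 / ln 1.00826 = 204.7582 months
= 204.7582/12 years

17.06 years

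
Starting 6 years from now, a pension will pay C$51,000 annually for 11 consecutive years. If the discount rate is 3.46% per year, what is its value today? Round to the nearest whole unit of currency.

Value one period before first payment (t=5): 51000 × [1 − (1+0.0346)^(−11)] / 0.0346 = 51000 × 9.021262 = 460,084.3784
Discount back 5 years: 460,084.3784 × (1+0.0346)^(−5) = 460,084.3784 × 0.843602 = 388,128.1277

C$388,128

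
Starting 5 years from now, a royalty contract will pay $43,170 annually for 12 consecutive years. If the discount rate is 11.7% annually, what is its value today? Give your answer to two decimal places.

Value one period before first payment (t=4): 43170 × [1 − (1+0.117)^(−12)] / 0.117 = 43170 × 6.281446 = 271,170.0229
PV₀ = 271,170.0229 / (1+0.117)^4 = 271,170.0229 / 1.556728 = 174,192.3127

$174,192.31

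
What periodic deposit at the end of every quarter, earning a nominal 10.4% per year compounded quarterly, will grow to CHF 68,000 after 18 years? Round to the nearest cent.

Periodic rate i = 0.104/4 = 0.026; n = 18 × 4 = 72 periods.
FV-annuity factor = 205.677162; PMT = 68000 / 205.677162 = 330.6152

CHF 330.62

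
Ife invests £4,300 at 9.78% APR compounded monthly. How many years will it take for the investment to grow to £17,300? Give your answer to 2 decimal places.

14.29 years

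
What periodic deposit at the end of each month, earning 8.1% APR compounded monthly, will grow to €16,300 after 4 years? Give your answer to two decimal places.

€288.67

i = 0.081/12 = 0.00675 per month; n = 4·12 = 48.
FV-annuity factor = 56.465625; PMT = 16300 / 56.465625 = 288.6712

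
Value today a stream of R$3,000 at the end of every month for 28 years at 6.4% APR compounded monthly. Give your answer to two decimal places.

Periodic rate i = 0.064/12 = 0.00533333; n = 28 × 12 = 336 periods.
PV = 3000 × [1 − (1+0.00533333)^(−336)] / 0.00533333 = 3000 × 156.108392 = 468,325.1767

R$468,325.18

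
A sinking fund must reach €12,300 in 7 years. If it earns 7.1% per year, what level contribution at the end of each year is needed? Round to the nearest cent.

FV-annuity factor = 8.680508; PMT = 12300 / 8.680508 = 1,416.9677

€1,416.97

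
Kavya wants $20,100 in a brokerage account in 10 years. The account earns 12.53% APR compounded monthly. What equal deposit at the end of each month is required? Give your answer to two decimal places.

With 12 periods per year: i = 0.0104417, n = 120.
PMT = 20100 / ( [(1+0.0104417)^120 − 1] / 0.0104417 ) = 20100 / 237.333779 = 84.6909

$84.69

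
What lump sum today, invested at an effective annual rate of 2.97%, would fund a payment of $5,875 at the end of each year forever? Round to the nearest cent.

PV = PMT / i = 5875 / 0.0297 = 197,811.4478

$197,811.45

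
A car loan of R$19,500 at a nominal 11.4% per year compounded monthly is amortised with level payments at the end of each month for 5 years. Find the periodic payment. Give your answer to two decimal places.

R$427.88

i = 0.114/12 = 0.0095 per month; n = 5·12 = 60.
Annuity-PV factor = 45.573788; PMT = 19500 / 45.573788 = 427.8775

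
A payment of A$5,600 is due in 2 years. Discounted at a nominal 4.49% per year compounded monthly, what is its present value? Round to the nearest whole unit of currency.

i = 0.0449/12 = 0.00374167 per month; n = 2·12 = 24.
Discount factor = (1+0.00374167)^(−24) = 0.914267; PV = 5,600 × 0.914267 = 5,119.8963

A$5,120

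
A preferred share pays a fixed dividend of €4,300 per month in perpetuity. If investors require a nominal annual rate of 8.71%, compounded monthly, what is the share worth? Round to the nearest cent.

Periodic rate i = 0.0871/12 = 0.00725833.
PV = PMT / i = 4300 / 0.00725833 = 592,422.5029

€592,422.50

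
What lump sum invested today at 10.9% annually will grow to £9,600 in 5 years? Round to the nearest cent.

£5,722.87

PV = 9,600 / (1 + 0.109)^5 = 9,600 / 1.677481 = 5,722.8650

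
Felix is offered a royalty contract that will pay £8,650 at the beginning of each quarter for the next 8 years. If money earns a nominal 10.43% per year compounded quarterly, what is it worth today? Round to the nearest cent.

£191,023.59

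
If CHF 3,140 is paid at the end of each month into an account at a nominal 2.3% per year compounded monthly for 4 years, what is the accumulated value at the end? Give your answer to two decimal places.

CHF 157,712.57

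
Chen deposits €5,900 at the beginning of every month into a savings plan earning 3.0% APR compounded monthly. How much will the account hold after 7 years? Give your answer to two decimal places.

i = 0.03/12 = 0.0025 per month; n = 7·12 = 84.
FV = PMT · [(1+i)^n − 1] / i × (1+i) = 5900 · 93.575275 = 552,094.1226
Payments are at the start of each period, so multiply by (1+i).

€552,094.12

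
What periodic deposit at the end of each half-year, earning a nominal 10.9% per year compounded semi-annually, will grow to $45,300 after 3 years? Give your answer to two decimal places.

$6,584.89

Periodic rate i = 0.109/2 = 0.0545; n = 3 × 2 = 6 periods.
PMT = 45300 / ( [(1+0.0545)^6 − 1] / 0.0545 ) = 45300 / 6.879387 = 6,584.8894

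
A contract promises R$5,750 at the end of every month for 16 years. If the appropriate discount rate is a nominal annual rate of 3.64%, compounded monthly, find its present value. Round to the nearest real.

Periodic rate i = 0.0364/12 = 0.00303333; n = 16 × 12 = 192 periods.
PV = PMT · [1 − (1+i)^(−n)] / i = 5750 · 145.368521 = 835,868.9955

R$835,869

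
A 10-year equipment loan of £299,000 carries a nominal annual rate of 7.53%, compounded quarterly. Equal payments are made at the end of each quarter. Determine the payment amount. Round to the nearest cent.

Periodic rate i = 0.0753/4 = 0.018825; n = 10 × 4 = 40 periods.
PMT = 299000 / ( [1 − (1+0.018825)^(−40)] / 0.018825 ) = 299000 / 27.927769 = 10,706.1901

£10,706.19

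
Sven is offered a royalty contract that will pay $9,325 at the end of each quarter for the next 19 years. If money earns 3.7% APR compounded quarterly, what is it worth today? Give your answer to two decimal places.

$507,380.55

With 4 periods per year: i = 0.00925, n = 76.
PV = 9325 × [1 − (1+0.00925)^(−76)] / 0.00925 = 9325 × 54.410783 = 507,380.5505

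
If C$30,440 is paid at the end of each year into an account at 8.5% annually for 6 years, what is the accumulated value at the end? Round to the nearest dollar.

FV = 30440 × [(1+0.085)^6 − 1] / 0.085 = 30440 × 7.429030 = 226,139.6585

C$226,140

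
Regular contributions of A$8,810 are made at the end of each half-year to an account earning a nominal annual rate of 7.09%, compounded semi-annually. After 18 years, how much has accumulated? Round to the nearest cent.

A$622,461.47

With 2 periods per year: i = 0.03545, n = 36.
FV = 8810 × [(1+0.03545)^36 − 1] / 0.03545 = 8810 × 70.653969 = 622,461.4691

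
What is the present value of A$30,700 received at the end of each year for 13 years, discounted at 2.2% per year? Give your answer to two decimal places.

A$343,846.14

Annuity factor a(13|0.022) = 11.200200; PV = 30700 × 11.200200 = 343,846.1387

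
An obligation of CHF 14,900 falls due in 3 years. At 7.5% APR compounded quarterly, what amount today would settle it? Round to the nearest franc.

CHF 11,923

Periodic rate i = 0.075/4 = 0.01875; n = 3 × 4 = 12 periods.
PV = 14,900 / (1 + 0.01875)^12 = 14,900 / 1.249716 = 11,922.7052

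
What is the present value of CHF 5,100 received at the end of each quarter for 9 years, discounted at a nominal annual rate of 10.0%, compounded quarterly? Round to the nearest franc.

With 4 periods per year: i = 0.025, n = 36.
PV = PMT · [1 − (1+i)^(−n)] / i = 5100 · 23.556251 = 120,136.8804

CHF 120,137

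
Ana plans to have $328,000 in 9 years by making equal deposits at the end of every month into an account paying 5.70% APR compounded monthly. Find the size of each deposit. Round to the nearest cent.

$2,331.40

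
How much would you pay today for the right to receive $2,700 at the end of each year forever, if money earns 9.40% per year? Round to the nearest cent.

PV = PMT / i = 2700 / 0.094 = 28,723.4043

$28,723.40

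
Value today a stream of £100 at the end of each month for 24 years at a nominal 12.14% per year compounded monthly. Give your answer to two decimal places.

Periodic rate i = 0.1214/12 = 0.0101167; n = 24 × 12 = 288 periods.
Annuity factor a(288|0.0101167) = 93.402263; PV = 100 × 93.402263 = 9,340.2263

£9,340.23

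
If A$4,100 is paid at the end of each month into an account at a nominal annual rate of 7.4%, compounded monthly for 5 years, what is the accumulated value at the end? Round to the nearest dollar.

A$296,590

i = 0.074/12 = 0.00616667 per month; n = 5·12 = 60.
FV = 4100 × [(1+0.00616667)^60 − 1] / 0.00616667 = 4100 × 72.339030 = 296,590.0221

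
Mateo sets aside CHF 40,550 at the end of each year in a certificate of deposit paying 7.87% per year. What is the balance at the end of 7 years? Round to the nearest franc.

Accumulation factor s(7|0.0787) = 8.887367; FV = 40550 × 8.887367 = 360,382.7172

CHF 360,383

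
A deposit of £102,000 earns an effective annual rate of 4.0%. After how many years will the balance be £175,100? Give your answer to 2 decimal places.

(1+i)^n = 175100/102000 = 1.71667, so n = ln 1.71667 / ln 1.04 = 13.7780 years

13.78 years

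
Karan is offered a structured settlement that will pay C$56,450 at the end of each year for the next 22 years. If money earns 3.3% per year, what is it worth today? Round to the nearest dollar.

C$873,187

PV = PMT · [1 − (1+i)^(−n)] / i = 56450 · 15.468323 = 873,186.8240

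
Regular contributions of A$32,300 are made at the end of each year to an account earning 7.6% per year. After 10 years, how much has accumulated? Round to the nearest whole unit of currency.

A$459,121

Accumulation factor s(10|0.076) = 14.214268; FV = 32300 × 14.214268 = 459,120.8720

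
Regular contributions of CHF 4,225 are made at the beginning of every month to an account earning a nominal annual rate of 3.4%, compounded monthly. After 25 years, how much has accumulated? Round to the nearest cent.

CHF 1,999,107.31

i = 0.034/12 = 0.00283333 per month; n = 25·12 = 300.
FV = PMT · [(1+i)^n − 1] / i × (1+i) = 4225 · 473.161493 = 1,999,107.3080
(Beginning-of-period payments → annuity-due factor ×(1+i).)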